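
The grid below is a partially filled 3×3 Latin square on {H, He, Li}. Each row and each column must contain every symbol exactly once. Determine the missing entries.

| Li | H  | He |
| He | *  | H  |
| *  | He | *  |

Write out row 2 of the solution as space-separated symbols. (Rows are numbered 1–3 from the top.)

He Li H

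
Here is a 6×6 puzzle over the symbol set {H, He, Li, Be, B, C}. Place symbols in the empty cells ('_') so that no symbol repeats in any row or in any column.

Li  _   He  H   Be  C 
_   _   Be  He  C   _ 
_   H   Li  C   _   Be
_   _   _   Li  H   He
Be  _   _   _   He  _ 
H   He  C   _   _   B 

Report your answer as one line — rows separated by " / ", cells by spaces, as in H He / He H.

Li B He H Be C / B Li Be He C H / He H Li C B Be / C Be B Li H He / Be C H B He Li / H He C Be Li B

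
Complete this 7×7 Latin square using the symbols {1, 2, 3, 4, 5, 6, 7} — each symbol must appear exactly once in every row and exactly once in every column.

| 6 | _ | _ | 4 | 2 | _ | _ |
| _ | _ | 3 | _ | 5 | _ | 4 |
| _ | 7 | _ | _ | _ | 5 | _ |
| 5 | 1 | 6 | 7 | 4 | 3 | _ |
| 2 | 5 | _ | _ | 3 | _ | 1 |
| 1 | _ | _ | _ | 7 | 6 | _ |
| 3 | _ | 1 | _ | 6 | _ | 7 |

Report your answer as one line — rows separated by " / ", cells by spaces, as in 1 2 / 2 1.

6 3 7 4 2 1 5 / 7 6 3 1 5 2 4 / 4 7 2 3 1 5 6 / 5 1 6 7 4 3 2 / 2 5 4 6 3 7 1 / 1 4 5 2 7 6 3 / 3 2 1 5 6 4 7

(r1,c2) = 3
(r1,c7) = 5
(r2,c1) = 7
(r3,c1) = 4
(r3,c3) = 2
(r3,c5) = 1
(r4,c7) = 2
(r5,c4) = 6
(r6,c7) = 3
(r1,c3) = 7
(r1,c6) = 1
(r2,c6) = 2
(r3,c4) = 3
(r3,c7) = 6
(r5,c3) = 4
(r5,c6) = 7
(r6,c3) = 5
(r6,c4) = 2
(r7,c4) = 5
(r7,c6) = 4
(r2,c2) = 6
(r2,c4) = 1
(r6,c2) = 4
(r7,c2) = 2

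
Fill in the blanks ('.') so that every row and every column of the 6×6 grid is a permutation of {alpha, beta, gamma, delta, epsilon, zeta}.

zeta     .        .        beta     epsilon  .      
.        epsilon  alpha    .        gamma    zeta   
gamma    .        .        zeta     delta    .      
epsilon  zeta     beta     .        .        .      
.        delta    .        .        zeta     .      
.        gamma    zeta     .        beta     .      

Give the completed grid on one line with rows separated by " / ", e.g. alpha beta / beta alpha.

zeta alpha delta beta epsilon gamma / beta epsilon alpha delta gamma zeta / gamma beta epsilon zeta delta alpha / epsilon zeta beta gamma alpha delta / alpha delta gamma epsilon zeta beta / delta gamma zeta alpha beta epsilon

(r1,c2) = alpha
(r2,c4) = delta
(r3,c2) = beta
(r3,c3) = epsilon
(r3,c6) = alpha
(r4,c5) = alpha
(r5,c3) = gamma
(r1,c3) = delta
(r1,c6) = gamma
(r2,c1) = beta
(r4,c4) = gamma
(r4,c6) = delta
(r5,c1) = alpha
(r5,c4) = epsilon
(r5,c6) = beta
(r6,c1) = delta
(r6,c4) = alpha
(r6,c6) = epsilon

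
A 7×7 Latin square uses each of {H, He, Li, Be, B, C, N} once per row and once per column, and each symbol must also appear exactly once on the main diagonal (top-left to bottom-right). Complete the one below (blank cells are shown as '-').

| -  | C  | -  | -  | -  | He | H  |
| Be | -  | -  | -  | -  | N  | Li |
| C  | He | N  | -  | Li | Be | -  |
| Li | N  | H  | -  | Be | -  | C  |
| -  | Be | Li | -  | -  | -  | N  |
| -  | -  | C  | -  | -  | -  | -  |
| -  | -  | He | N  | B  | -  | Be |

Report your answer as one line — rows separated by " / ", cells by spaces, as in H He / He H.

(r1,c1) = B
(r1,c3) = Be
(r1,c4) = Li
(r1,c5) = N
(r2,c2) = H
(r2,c3) = B
(r3,c7) = B
(r4,c4) = He
(r4,c6) = B
(r5,c5) = C
(r5,c6) = H
(r6,c6) = Li
(r6,c7) = He
(r7,c1) = H
(r7,c2) = Li
(r7,c6) = C
(r2,c4) = C
(r2,c5) = He
(r3,c4) = H
(r5,c1) = He
(r5,c4) = B
(r6,c1) = N
(r6,c2) = B
(r6,c4) = Be
(r6,c5) = H

B C Be Li N He H / Be H B C He N Li / C He N H Li Be B / Li N H He Be B C / He Be Li B C H N / N B C Be H Li He / H Li He N B C Be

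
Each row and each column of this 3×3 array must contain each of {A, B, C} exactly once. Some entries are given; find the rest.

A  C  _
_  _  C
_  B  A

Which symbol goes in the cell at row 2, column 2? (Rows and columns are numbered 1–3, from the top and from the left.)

A

(r1,c3): row 1 has {A,C}; column 3 has {A,C}, so it must be B.
(r2,c1): row 2 has {C}; column 1 has {A}, so it must be B.
(r2,c2): row 2 has {B,C}; column 2 has {B,C}, so it must be A.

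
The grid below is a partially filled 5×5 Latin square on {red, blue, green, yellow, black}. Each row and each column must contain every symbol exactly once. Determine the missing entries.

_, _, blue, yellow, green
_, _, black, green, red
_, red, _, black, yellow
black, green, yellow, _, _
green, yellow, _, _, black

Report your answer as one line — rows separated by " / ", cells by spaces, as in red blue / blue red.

(r1,c1) = red
(r1,c2) = black
(r2,c2) = blue
(r3,c1) = blue
(r3,c3) = green
(r4,c5) = blue
(r5,c3) = red
(r5,c4) = blue
(r2,c1) = yellow
(r4,c4) = red

red black blue yellow green / yellow blue black green red / blue red green black yellow / black green yellow red blue / green yellow red blue black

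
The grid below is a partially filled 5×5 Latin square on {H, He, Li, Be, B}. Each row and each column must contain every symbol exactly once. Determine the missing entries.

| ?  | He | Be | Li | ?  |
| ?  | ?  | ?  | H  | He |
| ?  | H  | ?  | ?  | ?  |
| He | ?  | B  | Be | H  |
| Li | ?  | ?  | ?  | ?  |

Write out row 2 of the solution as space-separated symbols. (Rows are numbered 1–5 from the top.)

B Be Li H He

(r1,c5): row 1 has {He,Li,Be}; column 5 has {H,He}, so it must be B.
(r2,c3): row 2 has {H,He}; column 3 has {Be,B}, so it must be Li.
(r3,c3): row 3 has {H}; column 3 has {Li,Be,B}, so it must be He.
(r3,c4): row 3 has {H,He}; column 4 has {H,Li,Be}, so it must be B.
(r4,c2): row 4 has {H,He,Be,B}; column 2 has {H,He}, so it must be Li.
(r5,c3): row 5 has {Li}; column 3 has {He,Li,Be,B}, so it must be H.
(r5,c4): row 5 has {H,Li}; column 4 has {H,Li,Be,B}, so it must be He.
(r5,c5): row 5 has {H,He,Li}; column 5 has {H,He,B}, so it must be Be.
(r1,c1): row 1 has {He,Li,Be,B}; column 1 has {He,Li}, so it must be H.
(r3,c1): row 3 has {H,He,B}; column 1 has {H,He,Li}, so it must be Be.
(r3,c5): row 3 has {H,He,Be,B}; column 5 has {H,He,Be,B}, so it must be Li.
(r5,c2): row 5 has {H,He,Li,Be}; column 2 has {H,He,Li}, so it must be B.
(r2,c1): row 2 has {H,He,Li}; column 1 has {H,He,Li,Be}, so it must be B.
(r2,c2): row 2 has {H,He,Li,B}; column 2 has {H,He,Li,B}, so it must be Be.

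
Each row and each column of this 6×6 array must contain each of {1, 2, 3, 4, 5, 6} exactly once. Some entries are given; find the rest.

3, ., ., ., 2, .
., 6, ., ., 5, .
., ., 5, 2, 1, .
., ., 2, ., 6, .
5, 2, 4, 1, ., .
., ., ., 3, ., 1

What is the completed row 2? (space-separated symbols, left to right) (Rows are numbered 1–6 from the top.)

1 6 3 4 5 2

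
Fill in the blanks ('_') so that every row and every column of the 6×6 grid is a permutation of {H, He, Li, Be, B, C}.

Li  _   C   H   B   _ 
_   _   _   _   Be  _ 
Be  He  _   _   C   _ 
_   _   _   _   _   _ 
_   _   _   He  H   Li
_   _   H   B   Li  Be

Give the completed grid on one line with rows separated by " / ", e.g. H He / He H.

Li Be C H B He / H Li He C Be B / Be He B Li C H / B H Li Be He C / C B Be He H Li / He C H B Li Be

row 1 has {H,Li,B,C}; column 2 has {He} — only Be is left for (r1,c2).
row 1 has {H,Li,Be,B,C}; column 6 has {Li,Be} — only He is left for (r1,c6).
row 3 has {He,Be,C}; column 4 has {H,He,B} — only Li is left for (r3,c4).
row 4 is empty so far; column 5 has {H,Li,Be,B,C} — only He is left for (r4,c5).
row 6 has {H,Li,Be,B}; column 2 has {He,Be} — only C is left for (r6,c2).
row 2 has {Be}; column 4 has {H,He,Li,B} — only C is left for (r2,c4).
row 3 has {He,Li,Be,C}; column 3 has {H,C} — only B is left for (r3,c3).
row 3 has {He,Li,Be,B,C}; column 6 has {He,Li,Be} — only H is left for (r3,c6).
row 4 has {He}; column 4 has {H,He,Li,B,C} — only Be is left for (r4,c4).
row 5 has {H,He,Li}; column 2 has {He,Be,C} — only B is left for (r5,c2).
row 5 has {H,He,Li,B}; column 3 has {H,B,C} — only Be is left for (r5,c3).
row 6 has {H,Li,Be,B,C}; column 1 has {Li,Be} — only He is left for (r6,c1).
row 2 has {Be,C}; column 6 has {H,He,Li,Be} — only B is left for (r2,c6).
row 4 has {He,Be}; column 3 has {H,Be,B,C} — only Li is left for (r4,c3).
row 4 has {He,Li,Be}; column 6 has {H,He,Li,Be,B} — only C is left for (r4,c6).
row 5 has {H,He,Li,Be,B}; column 1 has {He,Li,Be} — only C is left for (r5,c1).
row 2 has {Be,B,C}; column 1 has {He,Li,Be,C} — only H is left for (r2,c1).
row 2 has {H,Be,B,C}; column 2 has {He,Be,B,C} — only Li is left for (r2,c2).
row 2 has {H,Li,Be,B,C}; column 3 has {H,Li,Be,B,C} — only He is left for (r2,c3).
row 4 has {He,Li,Be,C}; column 1 has {H,He,Li,Be,C} — only B is left for (r4,c1).
row 4 has {He,Li,Be,B,C}; column 2 has {He,Li,Be,B,C} — only H is left for (r4,c2).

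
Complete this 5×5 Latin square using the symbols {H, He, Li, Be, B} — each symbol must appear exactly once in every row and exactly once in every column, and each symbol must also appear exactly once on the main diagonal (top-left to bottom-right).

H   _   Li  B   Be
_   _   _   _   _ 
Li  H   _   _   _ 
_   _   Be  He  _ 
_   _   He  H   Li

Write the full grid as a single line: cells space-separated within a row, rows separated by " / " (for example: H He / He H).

H He Li B Be / He Be H Li B / Li H B Be He / B Li Be He H / Be B He H Li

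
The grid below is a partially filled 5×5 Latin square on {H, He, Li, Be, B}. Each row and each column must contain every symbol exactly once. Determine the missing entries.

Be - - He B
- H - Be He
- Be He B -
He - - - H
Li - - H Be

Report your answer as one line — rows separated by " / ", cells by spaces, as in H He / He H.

Be Li H He B / B H Li Be He / H Be He B Li / He B Be Li H / Li He B H Be

row 1 has {He,Be,B}; column 2 has {H,Be} — only Li is left for (r1,c2).
row 1 has {He,Li,Be,B}; column 3 has {He} — only H is left for (r1,c3).
row 2 has {H,He,Be}; column 1 has {He,Li,Be} — only B is left for (r2,c1).
row 2 has {H,He,Be,B}; column 3 has {H,He} — only Li is left for (r2,c3).
row 3 has {He,Be,B}; column 1 has {He,Li,Be,B} — only H is left for (r3,c1).
row 3 has {H,He,Be,B}; column 5 has {H,He,Be,B} — only Li is left for (r3,c5).
row 4 has {H,He}; column 2 has {H,Li,Be} — only B is left for (r4,c2).
row 4 has {H,He,B}; column 3 has {H,He,Li} — only Be is left for (r4,c3).
row 4 has {H,He,Be,B}; column 4 has {H,He,Be,B} — only Li is left for (r4,c4).
row 5 has {H,Li,Be}; column 2 has {H,Li,Be,B} — only He is left for (r5,c2).
row 5 has {H,He,Li,Be}; column 3 has {H,He,Li,Be} — only B is left for (r5,c3).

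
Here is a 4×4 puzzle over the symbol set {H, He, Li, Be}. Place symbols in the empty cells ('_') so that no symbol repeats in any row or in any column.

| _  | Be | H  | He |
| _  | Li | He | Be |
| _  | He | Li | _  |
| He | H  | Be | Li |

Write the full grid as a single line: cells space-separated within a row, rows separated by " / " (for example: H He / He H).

(r1,c1) = Li
(r2,c1) = H
(r3,c1) = Be
(r3,c4) = H

Li Be H He / H Li He Be / Be He Li H / He H Be Li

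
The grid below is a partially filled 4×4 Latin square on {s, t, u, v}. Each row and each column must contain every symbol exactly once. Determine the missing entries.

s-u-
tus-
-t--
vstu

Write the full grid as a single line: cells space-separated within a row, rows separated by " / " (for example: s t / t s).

s v u t / t u s v / u t v s / v s t u

row 1 has {s,u}; column 2 has {s,t,u} — only v is left for (r1,c2).
row 1 has {s,u,v}; column 4 has {u} — only t is left for (r1,c4).
row 2 has {s,t,u}; column 4 has {t,u} — only v is left for (r2,c4).
row 3 has {t}; column 1 has {s,t,v} — only u is left for (r3,c1).
row 3 has {t,u}; column 3 has {s,t,u} — only v is left for (r3,c3).
row 3 has {t,u,v}; column 4 has {t,u,v} — only s is left for (r3,c4).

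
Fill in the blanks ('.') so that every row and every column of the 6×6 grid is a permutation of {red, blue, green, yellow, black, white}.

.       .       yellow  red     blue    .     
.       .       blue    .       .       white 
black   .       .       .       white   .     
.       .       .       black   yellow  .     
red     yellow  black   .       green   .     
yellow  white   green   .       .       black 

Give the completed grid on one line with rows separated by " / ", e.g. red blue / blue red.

(r1,c6) = green
(r2,c1) = green
(r2,c4) = yellow
(r3,c3) = red
(r4,c3) = white
(r5,c6) = blue
(r6,c4) = blue
(r6,c5) = red
(r1,c1) = white
(r1,c2) = black
(r2,c2) = red
(r2,c5) = black
(r3,c4) = green
(r3,c6) = yellow
(r4,c1) = blue
(r4,c2) = green
(r4,c6) = red
(r5,c4) = white
(r3,c2) = blue

white black yellow red blue green / green red blue yellow black white / black blue red green white yellow / blue green white black yellow red / red yellow black white green blue / yellow white green blue red black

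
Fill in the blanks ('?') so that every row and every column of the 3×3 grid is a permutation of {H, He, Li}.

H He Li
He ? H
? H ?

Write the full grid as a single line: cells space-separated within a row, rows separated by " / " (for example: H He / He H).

(r2,c2) = Li
(r3,c1) = Li
(r3,c3) = He

H He Li / He Li H / Li H He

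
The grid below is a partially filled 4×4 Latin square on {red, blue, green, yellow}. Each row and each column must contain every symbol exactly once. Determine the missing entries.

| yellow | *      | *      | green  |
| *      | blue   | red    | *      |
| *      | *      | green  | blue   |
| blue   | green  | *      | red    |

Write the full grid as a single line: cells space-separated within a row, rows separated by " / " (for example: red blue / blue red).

yellow red blue green / green blue red yellow / red yellow green blue / blue green yellow red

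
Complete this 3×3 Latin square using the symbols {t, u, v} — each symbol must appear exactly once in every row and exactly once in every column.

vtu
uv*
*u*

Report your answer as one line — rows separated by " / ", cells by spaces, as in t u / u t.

row 2 has {u,v}; column 3 has {u} — only t is left for (r2,c3).
row 3 has {u}; column 1 has {u,v} — only t is left for (r3,c1).
row 3 has {t,u}; column 3 has {t,u} — only v is left for (r3,c3).

v t u / u v t / t u v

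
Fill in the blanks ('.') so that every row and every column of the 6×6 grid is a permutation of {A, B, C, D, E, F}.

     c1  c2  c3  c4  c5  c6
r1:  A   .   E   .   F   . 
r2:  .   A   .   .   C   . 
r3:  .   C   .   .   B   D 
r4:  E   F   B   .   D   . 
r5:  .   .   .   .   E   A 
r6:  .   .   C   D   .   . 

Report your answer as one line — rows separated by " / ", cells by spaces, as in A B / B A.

A D E C F B / D A F B C E / F C A E B D / E F B A D C / C B D F E A / B E C D A F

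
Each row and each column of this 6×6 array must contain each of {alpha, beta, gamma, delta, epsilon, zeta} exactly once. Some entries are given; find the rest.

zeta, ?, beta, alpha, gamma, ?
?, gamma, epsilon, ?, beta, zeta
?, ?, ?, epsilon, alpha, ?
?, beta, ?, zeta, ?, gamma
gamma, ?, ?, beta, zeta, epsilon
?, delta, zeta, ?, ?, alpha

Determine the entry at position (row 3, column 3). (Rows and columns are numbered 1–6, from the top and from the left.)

Cell (r1,c2): row 1 has {alpha,beta,gamma,zeta}; column 2 has {beta,gamma,delta} → epsilon.
Cell (r1,c6): row 1 has {alpha,beta,gamma,epsilon,zeta}; column 6 has {alpha,gamma,epsilon,zeta} → delta.
Cell (r2,c4): row 2 has {beta,gamma,epsilon,zeta}; column 4 has {alpha,beta,epsilon,zeta} → delta.
Cell (r3,c2): row 3 has {alpha,epsilon}; column 2 has {beta,gamma,delta,epsilon} → zeta.
Cell (r3,c6): row 3 has {alpha,epsilon,zeta}; column 6 has {alpha,gamma,delta,epsilon,zeta} → beta.
Cell (r5,c2): row 5 has {beta,gamma,epsilon,zeta}; column 2 has {beta,gamma,delta,epsilon,zeta} → alpha.
Cell (r5,c3): row 5 has {alpha,beta,gamma,epsilon,zeta}; column 3 has {beta,epsilon,zeta} → delta.
Cell (r6,c4): row 6 has {alpha,delta,zeta}; column 4 has {alpha,beta,delta,epsilon,zeta} → gamma.
Cell (r6,c5): row 6 has {alpha,gamma,delta,zeta}; column 5 has {alpha,beta,gamma,zeta} → epsilon.
Cell (r2,c1): row 2 has {beta,gamma,delta,epsilon,zeta}; column 1 has {gamma,zeta} → alpha.
Cell (r3,c1): row 3 has {alpha,beta,epsilon,zeta}; column 1 has {alpha,gamma,zeta} → delta.
Cell (r3,c3): row 3 has {alpha,beta,delta,epsilon,zeta}; column 3 has {beta,delta,epsilon,zeta} → gamma.

gamma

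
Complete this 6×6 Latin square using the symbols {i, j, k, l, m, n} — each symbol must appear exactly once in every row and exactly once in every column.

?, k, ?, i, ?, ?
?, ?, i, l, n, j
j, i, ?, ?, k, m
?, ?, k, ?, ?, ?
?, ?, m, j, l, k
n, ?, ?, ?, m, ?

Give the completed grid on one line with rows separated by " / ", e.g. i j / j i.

(r1,c5) = j
(r2,c2) = m
(r3,c4) = n
(r4,c4) = m
(r4,c5) = i
(r5,c1) = i
(r5,c2) = n
(r6,c4) = k
(r2,c1) = k
(r3,c3) = l
(r4,c1) = l
(r4,c2) = j
(r4,c6) = n
(r6,c2) = l
(r6,c3) = j
(r6,c6) = i
(r1,c1) = m
(r1,c3) = n
(r1,c6) = l

m k n i j l / k m i l n j / j i l n k m / l j k m i n / i n m j l k / n l j k m i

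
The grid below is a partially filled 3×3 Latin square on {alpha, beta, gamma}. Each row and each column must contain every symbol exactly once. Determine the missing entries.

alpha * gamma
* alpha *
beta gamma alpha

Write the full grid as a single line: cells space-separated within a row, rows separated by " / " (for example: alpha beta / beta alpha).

alpha beta gamma / gamma alpha beta / beta gamma alpha

At row 1, column 2: row 1 has {alpha,gamma}; column 2 has {alpha,gamma}; that leaves beta.
At row 2, column 1: row 2 has {alpha}; column 1 has {alpha,beta}; that leaves gamma.
At row 2, column 3: row 2 has {alpha,gamma}; column 3 has {alpha,gamma}; that leaves beta.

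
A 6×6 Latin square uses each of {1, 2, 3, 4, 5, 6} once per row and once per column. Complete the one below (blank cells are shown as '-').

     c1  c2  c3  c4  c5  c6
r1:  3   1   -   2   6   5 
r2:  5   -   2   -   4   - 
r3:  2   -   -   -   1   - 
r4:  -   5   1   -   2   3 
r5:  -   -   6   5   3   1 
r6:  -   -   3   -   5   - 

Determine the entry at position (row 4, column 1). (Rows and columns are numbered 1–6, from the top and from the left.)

6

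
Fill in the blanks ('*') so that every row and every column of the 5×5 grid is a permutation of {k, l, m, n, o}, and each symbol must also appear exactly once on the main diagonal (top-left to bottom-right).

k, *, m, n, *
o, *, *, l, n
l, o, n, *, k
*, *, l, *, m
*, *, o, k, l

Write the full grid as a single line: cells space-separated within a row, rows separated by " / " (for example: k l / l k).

(r1,c2) = l
(r1,c5) = o
(r2,c2) = m
(r2,c3) = k
(r3,c4) = m
(r4,c1) = n
(r4,c2) = k
(r4,c4) = o
(r5,c1) = m
(r5,c2) = n

k l m n o / o m k l n / l o n m k / n k l o m / m n o k l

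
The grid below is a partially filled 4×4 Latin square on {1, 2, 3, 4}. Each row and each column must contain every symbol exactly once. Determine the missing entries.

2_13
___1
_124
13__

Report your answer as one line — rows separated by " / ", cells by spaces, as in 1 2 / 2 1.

2 4 1 3 / 4 2 3 1 / 3 1 2 4 / 1 3 4 2

(r1,c2): row 1 has {1,2,3}; column 2 has {1,3}, so it must be 4.
(r2,c2): row 2 has {1}; column 2 has {1,3,4}, so it must be 2.
(r3,c1): row 3 has {1,2,4}; column 1 has {1,2}, so it must be 3.
(r4,c3): row 4 has {1,3}; column 3 has {1,2}, so it must be 4.
(r4,c4): row 4 has {1,3,4}; column 4 has {1,3,4}, so it must be 2.
(r2,c1): row 2 has {1,2}; column 1 has {1,2,3}, so it must be 4.
(r2,c3): row 2 has {1,2,4}; column 3 has {1,2,4}, so it must be 3.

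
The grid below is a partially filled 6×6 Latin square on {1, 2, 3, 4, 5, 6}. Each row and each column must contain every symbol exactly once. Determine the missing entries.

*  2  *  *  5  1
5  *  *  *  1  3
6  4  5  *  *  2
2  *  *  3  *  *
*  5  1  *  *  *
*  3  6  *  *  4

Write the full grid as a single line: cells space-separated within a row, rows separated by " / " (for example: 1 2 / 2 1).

(r2,c2) = 6
(r3,c4) = 1
(r3,c5) = 3
(r4,c2) = 1
(r4,c3) = 4
(r4,c5) = 6
(r4,c6) = 5
(r5,c6) = 6
(r6,c1) = 1
(r6,c5) = 2
(r1,c3) = 3
(r2,c3) = 2
(r2,c4) = 4
(r5,c4) = 2
(r5,c5) = 4
(r6,c4) = 5
(r1,c1) = 4
(r1,c4) = 6
(r5,c1) = 3

4 2 3 6 5 1 / 5 6 2 4 1 3 / 6 4 5 1 3 2 / 2 1 4 3 6 5 / 3 5 1 2 4 6 / 1 3 6 5 2 4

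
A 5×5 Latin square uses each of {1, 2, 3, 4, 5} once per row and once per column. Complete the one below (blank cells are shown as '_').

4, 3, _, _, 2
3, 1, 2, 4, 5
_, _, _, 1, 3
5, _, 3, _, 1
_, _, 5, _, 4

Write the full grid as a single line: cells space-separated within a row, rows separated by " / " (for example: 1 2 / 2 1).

Cell (r1,c3): row 1 has {2,3,4}; column 3 has {2,3,5} → 1.
Cell (r1,c4): row 1 has {1,2,3,4}; column 4 has {1,4} → 5.
Cell (r3,c1): row 3 has {1,3}; column 1 has {3,4,5} → 2.
Cell (r3,c3): row 3 has {1,2,3}; column 3 has {1,2,3,5} → 4.
Cell (r4,c4): row 4 has {1,3,5}; column 4 has {1,4,5} → 2.
Cell (r5,c1): row 5 has {4,5}; column 1 has {2,3,4,5} → 1.
Cell (r5,c2): row 5 has {1,4,5}; column 2 has {1,3} → 2.
Cell (r5,c4): row 5 has {1,2,4,5}; column 4 has {1,2,4,5} → 3.
Cell (r3,c2): row 3 has {1,2,3,4}; column 2 has {1,2,3} → 5.
Cell (r4,c2): row 4 has {1,2,3,5}; column 2 has {1,2,3,5} → 4.

4 3 1 5 2 / 3 1 2 4 5 / 2 5 4 1 3 / 5 4 3 2 1 / 1 2 5 3 4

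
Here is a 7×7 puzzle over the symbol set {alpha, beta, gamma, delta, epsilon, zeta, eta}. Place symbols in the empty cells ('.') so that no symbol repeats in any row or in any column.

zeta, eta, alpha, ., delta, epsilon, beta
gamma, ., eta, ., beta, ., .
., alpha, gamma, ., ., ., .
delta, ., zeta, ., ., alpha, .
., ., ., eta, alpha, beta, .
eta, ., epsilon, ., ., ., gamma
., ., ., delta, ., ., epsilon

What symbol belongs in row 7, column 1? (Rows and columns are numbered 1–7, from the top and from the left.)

alpha

row 1 has {alpha,beta,delta,epsilon,zeta,eta}; column 4 has {delta,eta} — only gamma is left for (r1,c4).
row 4 has {alpha,delta,zeta}; column 7 has {beta,gamma,epsilon} — only eta is left for (r4,c7).
row 5 has {alpha,beta,eta}; column 1 has {gamma,delta,zeta,eta} — only epsilon is left for (r5,c1).
row 5 has {alpha,beta,epsilon,eta}; column 3 has {alpha,gamma,epsilon,zeta,eta} — only delta is left for (r5,c3).
row 5 has {alpha,beta,delta,epsilon,eta}; column 7 has {beta,gamma,epsilon,eta} — only zeta is left for (r5,c7).
row 6 has {gamma,epsilon,eta}; column 5 has {alpha,beta,delta} — only zeta is left for (r6,c5).
row 6 has {gamma,epsilon,zeta,eta}; column 6 has {alpha,beta,epsilon} — only delta is left for (r6,c6).
row 7 has {delta,epsilon}; column 3 has {alpha,gamma,delta,epsilon,zeta,eta} — only beta is left for (r7,c3).
row 2 has {beta,gamma,eta}; column 6 has {alpha,beta,delta,epsilon} — only zeta is left for (r2,c6).
row 3 has {alpha,gamma}; column 1 has {gamma,delta,epsilon,zeta,eta} — only beta is left for (r3,c1).
row 3 has {alpha,beta,gamma}; column 6 has {alpha,beta,delta,epsilon,zeta} — only eta is left for (r3,c6).
row 3 has {alpha,beta,gamma,eta}; column 7 has {beta,gamma,epsilon,zeta,eta} — only delta is left for (r3,c7).
row 5 has {alpha,beta,delta,epsilon,zeta,eta}; column 2 has {alpha,eta} — only gamma is left for (r5,c2).
row 6 has {gamma,delta,epsilon,zeta,eta}; column 2 has {alpha,gamma,eta} — only beta is left for (r6,c2).
row 6 has {beta,gamma,delta,epsilon,zeta,eta}; column 4 has {gamma,delta,eta} — only alpha is left for (r6,c4).
row 7 has {beta,delta,epsilon}; column 1 has {beta,gamma,delta,epsilon,zeta,eta} — only alpha is left for (r7,c1).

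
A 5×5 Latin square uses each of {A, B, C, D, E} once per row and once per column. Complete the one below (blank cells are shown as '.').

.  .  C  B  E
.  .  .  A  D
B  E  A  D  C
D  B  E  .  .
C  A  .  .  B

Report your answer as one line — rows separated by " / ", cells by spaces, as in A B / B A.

row 1 has {B,C,E}; column 1 has {B,C,D} — only A is left for (r1,c1).
row 1 has {A,B,C,E}; column 2 has {A,B,E} — only D is left for (r1,c2).
row 2 has {A,D}; column 1 has {A,B,C,D} — only E is left for (r2,c1).
row 2 has {A,D,E}; column 2 has {A,B,D,E} — only C is left for (r2,c2).
row 2 has {A,C,D,E}; column 3 has {A,C,E} — only B is left for (r2,c3).
row 4 has {B,D,E}; column 4 has {A,B,D} — only C is left for (r4,c4).
row 4 has {B,C,D,E}; column 5 has {B,C,D,E} — only A is left for (r4,c5).
row 5 has {A,B,C}; column 3 has {A,B,C,E} — only D is left for (r5,c3).
row 5 has {A,B,C,D}; column 4 has {A,B,C,D} — only E is left for (r5,c4).

A D C B E / E C B A D / B E A D C / D B E C A / C A D E B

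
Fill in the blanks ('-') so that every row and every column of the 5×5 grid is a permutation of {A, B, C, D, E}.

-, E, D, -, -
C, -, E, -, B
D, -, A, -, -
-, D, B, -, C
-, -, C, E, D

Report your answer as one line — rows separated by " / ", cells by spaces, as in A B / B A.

(r1,c5): row 1 has {D,E}; column 5 has {B,C,D}, so it must be A.
(r2,c2): row 2 has {B,C,E}; column 2 has {D,E}, so it must be A.
(r2,c4): row 2 has {A,B,C,E}; column 4 has {E}, so it must be D.
(r3,c5): row 3 has {A,D}; column 5 has {A,B,C,D}, so it must be E.
(r4,c4): row 4 has {B,C,D}; column 4 has {D,E}, so it must be A.
(r5,c2): row 5 has {C,D,E}; column 2 has {A,D,E}, so it must be B.
(r1,c1): row 1 has {A,D,E}; column 1 has {C,D}, so it must be B.
(r1,c4): row 1 has {A,B,D,E}; column 4 has {A,D,E}, so it must be C.
(r3,c2): row 3 has {A,D,E}; column 2 has {A,B,D,E}, so it must be C.
(r3,c4): row 3 has {A,C,D,E}; column 4 has {A,C,D,E}, so it must be B.
(r4,c1): row 4 has {A,B,C,D}; column 1 has {B,C,D}, so it must be E.
(r5,c1): row 5 has {B,C,D,E}; column 1 has {B,C,D,E}, so it must be A.

B E D C A / C A E D B / D C A B E / E D B A C / A B C E D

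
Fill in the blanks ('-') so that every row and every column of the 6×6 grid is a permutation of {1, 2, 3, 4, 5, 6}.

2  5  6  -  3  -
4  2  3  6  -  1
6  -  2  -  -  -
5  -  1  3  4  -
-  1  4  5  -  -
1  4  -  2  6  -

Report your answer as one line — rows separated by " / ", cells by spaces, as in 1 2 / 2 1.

2 5 6 1 3 4 / 4 2 3 6 5 1 / 6 3 2 4 1 5 / 5 6 1 3 4 2 / 3 1 4 5 2 6 / 1 4 5 2 6 3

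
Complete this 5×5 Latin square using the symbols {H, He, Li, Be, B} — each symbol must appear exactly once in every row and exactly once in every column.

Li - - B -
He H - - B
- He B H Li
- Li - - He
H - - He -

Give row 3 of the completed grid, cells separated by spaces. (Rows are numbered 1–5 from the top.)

Be He B H Li

row 1 has {Li,B}; column 2 has {H,He,Li} — only Be is left for (r1,c2).
row 1 has {Li,Be,B}; column 5 has {He,Li,B} — only H is left for (r1,c5).
row 3 has {H,He,Li,B}; column 1 has {H,He,Li} — only Be is left for (r3,c1).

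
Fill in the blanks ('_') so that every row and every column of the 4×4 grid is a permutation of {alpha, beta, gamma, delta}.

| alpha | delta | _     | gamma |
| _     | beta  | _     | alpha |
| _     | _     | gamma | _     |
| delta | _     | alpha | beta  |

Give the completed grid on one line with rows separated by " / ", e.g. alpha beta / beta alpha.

alpha delta beta gamma / gamma beta delta alpha / beta alpha gamma delta / delta gamma alpha beta

(r1,c3) = beta
(r2,c1) = gamma
(r2,c3) = delta
(r3,c1) = beta
(r3,c2) = alpha
(r3,c4) = delta
(r4,c2) = gamma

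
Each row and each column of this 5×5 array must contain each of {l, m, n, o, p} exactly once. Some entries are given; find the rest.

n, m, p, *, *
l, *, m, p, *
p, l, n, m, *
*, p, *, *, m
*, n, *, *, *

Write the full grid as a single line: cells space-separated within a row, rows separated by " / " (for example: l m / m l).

Cell (r2,c2): row 2 has {l,m,p}; column 2 has {l,m,n,p} → o.
Cell (r2,c5): row 2 has {l,m,o,p}; column 5 has {m} → n.
Cell (r3,c5): row 3 has {l,m,n,p}; column 5 has {m,n} → o.
Cell (r4,c1): row 4 has {m,p}; column 1 has {l,n,p} → o.
Cell (r4,c3): row 4 has {m,o,p}; column 3 has {m,n,p} → l.
Cell (r4,c4): row 4 has {l,m,o,p}; column 4 has {m,p} → n.
Cell (r5,c1): row 5 has {n}; column 1 has {l,n,o,p} → m.
Cell (r5,c3): row 5 has {m,n}; column 3 has {l,m,n,p} → o.
Cell (r5,c4): row 5 has {m,n,o}; column 4 has {m,n,p} → l.
Cell (r5,c5): row 5 has {l,m,n,o}; column 5 has {m,n,o} → p.
Cell (r1,c4): row 1 has {m,n,p}; column 4 has {l,m,n,p} → o.
Cell (r1,c5): row 1 has {m,n,o,p}; column 5 has {m,n,o,p} → l.

n m p o l / l o m p n / p l n m o / o p l n m / m n o l p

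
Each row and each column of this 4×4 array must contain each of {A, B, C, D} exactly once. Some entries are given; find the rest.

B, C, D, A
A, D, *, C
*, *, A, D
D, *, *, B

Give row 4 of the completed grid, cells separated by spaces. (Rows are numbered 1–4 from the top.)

(r2,c3) = B
(r3,c1) = C
(r3,c2) = B
(r4,c2) = A
(r4,c3) = C

D A C B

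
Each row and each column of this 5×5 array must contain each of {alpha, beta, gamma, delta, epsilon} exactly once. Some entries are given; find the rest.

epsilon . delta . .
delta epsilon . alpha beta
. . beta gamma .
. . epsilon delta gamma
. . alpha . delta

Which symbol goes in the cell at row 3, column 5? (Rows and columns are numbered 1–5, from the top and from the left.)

At row 1, column 4: row 1 has {delta,epsilon}; column 4 has {alpha,gamma,delta}; that leaves beta.
At row 1, column 5: row 1 has {beta,delta,epsilon}; column 5 has {beta,gamma,delta}; that leaves alpha.
At row 2, column 3: row 2 has {alpha,beta,delta,epsilon}; column 3 has {alpha,beta,delta,epsilon}; that leaves gamma.
At row 3, column 1: row 3 has {beta,gamma}; column 1 has {delta,epsilon}; that leaves alpha.
At row 3, column 2: row 3 has {alpha,beta,gamma}; column 2 has {epsilon}; that leaves delta.
At row 3, column 5: row 3 has {alpha,beta,gamma,delta}; column 5 has {alpha,beta,gamma,delta}; that leaves epsilon.

epsilon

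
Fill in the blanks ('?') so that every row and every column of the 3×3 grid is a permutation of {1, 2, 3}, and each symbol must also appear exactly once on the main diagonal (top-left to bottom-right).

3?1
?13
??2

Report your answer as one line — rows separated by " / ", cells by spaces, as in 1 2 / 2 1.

3 2 1 / 2 1 3 / 1 3 2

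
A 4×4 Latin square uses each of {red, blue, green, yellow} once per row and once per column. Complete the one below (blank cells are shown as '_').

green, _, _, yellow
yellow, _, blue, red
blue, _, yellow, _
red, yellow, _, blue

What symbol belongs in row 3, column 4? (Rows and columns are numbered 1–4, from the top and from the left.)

green

(r1,c3): row 1 has {green,yellow}; column 3 has {blue,yellow}, so it must be red.
(r2,c2): row 2 has {red,blue,yellow}; column 2 has {yellow}, so it must be green.
(r3,c2): row 3 has {blue,yellow}; column 2 has {green,yellow}, so it must be red.
(r3,c4): row 3 has {red,blue,yellow}; column 4 has {red,blue,yellow}, so it must be green.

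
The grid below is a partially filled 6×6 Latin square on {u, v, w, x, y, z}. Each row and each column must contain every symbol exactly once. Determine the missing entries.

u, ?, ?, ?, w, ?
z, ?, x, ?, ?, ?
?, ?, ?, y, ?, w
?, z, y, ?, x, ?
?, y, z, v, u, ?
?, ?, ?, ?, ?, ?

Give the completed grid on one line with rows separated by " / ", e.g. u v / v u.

At row 1, column 3: row 1 has {u,w}; column 3 has {x,y,z}; that leaves v.
At row 3, column 3: row 3 has {w,y}; column 3 has {v,x,y,z}; that leaves u.
At row 5, column 6: row 5 has {u,v,y,z}; column 6 has {w}; that leaves x.
At row 6, column 3: row 6 is empty so far; column 3 has {u,v,x,y,z}; that leaves w.
At row 1, column 2: row 1 has {u,v,w}; column 2 has {y,z}; that leaves x.
At row 1, column 4: row 1 has {u,v,w,x}; column 4 has {v,y}; that leaves z.
At row 1, column 6: row 1 has {u,v,w,x,z}; column 6 has {w,x}; that leaves y.
At row 3, column 2: row 3 has {u,w,y}; column 2 has {x,y,z}; that leaves v.
At row 3, column 5: row 3 has {u,v,w,y}; column 5 has {u,w,x}; that leaves z.
At row 5, column 1: row 5 has {u,v,x,y,z}; column 1 has {u,z}; that leaves w.
At row 6, column 2: row 6 has {w}; column 2 has {v,x,y,z}; that leaves u.
At row 6, column 4: row 6 has {u,w}; column 4 has {v,y,z}; that leaves x.
At row 2, column 2: row 2 has {x,z}; column 2 has {u,v,x,y,z}; that leaves w.
At row 2, column 4: row 2 has {w,x,z}; column 4 has {v,x,y,z}; that leaves u.
At row 2, column 6: row 2 has {u,w,x,z}; column 6 has {w,x,y}; that leaves v.
At row 3, column 1: row 3 has {u,v,w,y,z}; column 1 has {u,w,z}; that leaves x.
At row 4, column 1: row 4 has {x,y,z}; column 1 has {u,w,x,z}; that leaves v.
At row 4, column 4: row 4 has {v,x,y,z}; column 4 has {u,v,x,y,z}; that leaves w.
At row 4, column 6: row 4 has {v,w,x,y,z}; column 6 has {v,w,x,y}; that leaves u.
At row 6, column 1: row 6 has {u,w,x}; column 1 has {u,v,w,x,z}; that leaves y.
At row 6, column 5: row 6 has {u,w,x,y}; column 5 has {u,w,x,z}; that leaves v.
At row 6, column 6: row 6 has {u,v,w,x,y}; column 6 has {u,v,w,x,y}; that leaves z.
At row 2, column 5: row 2 has {u,v,w,x,z}; column 5 has {u,v,w,x,z}; that leaves y.

u x v z w y / z w x u y v / x v u y z w / v z y w x u / w y z v u x / y u w x v z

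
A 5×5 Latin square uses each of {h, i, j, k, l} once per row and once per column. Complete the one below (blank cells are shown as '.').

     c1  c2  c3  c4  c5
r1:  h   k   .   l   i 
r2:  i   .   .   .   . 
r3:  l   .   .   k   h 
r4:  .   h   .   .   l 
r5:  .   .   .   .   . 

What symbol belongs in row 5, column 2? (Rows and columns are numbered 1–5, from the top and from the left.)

Cell (r1,c3): row 1 has {h,i,k,l}; column 3 is empty so far → j.
Cell (r3,c3): row 3 has {h,k,l}; column 3 has {j} → i.
Cell (r4,c3): row 4 has {h,l}; column 3 has {i,j} → k.
Cell (r3,c2): row 3 has {h,i,k,l}; column 2 has {h,k} → j.
Cell (r4,c1): row 4 has {h,k,l}; column 1 has {h,i,l} → j.
Cell (r4,c4): row 4 has {h,j,k,l}; column 4 has {k,l} → i.
Cell (r5,c1): row 5 is empty so far; column 1 has {h,i,j,l} → k.
Cell (r5,c5): row 5 has {k}; column 5 has {h,i,l} → j.
Cell (r2,c2): row 2 has {i}; column 2 has {h,j,k} → l.
Cell (r2,c3): row 2 has {i,l}; column 3 has {i,j,k} → h.
Cell (r2,c4): row 2 has {h,i,l}; column 4 has {i,k,l} → j.
Cell (r2,c5): row 2 has {h,i,j,l}; column 5 has {h,i,j,l} → k.
Cell (r5,c2): row 5 has {j,k}; column 2 has {h,j,k,l} → i.

i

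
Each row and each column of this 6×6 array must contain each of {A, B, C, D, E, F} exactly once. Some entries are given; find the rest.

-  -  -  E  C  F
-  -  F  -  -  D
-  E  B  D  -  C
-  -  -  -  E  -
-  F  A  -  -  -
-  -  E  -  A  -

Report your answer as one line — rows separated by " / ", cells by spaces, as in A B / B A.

B A D E C F / E C F A B D / A E B D F C / D B C F E A / C F A B D E / F D E C A B

Cell (r1,c3): row 1 has {C,E,F}; column 3 has {A,B,E,F} → D.
Cell (r2,c5): row 2 has {D,F}; column 5 has {A,C,E} → B.
Cell (r3,c5): row 3 has {B,C,D,E}; column 5 has {A,B,C,E} → F.
Cell (r4,c3): row 4 has {E}; column 3 has {A,B,D,E,F} → C.
Cell (r5,c5): row 5 has {A,F}; column 5 has {A,B,C,E,F} → D.
Cell (r6,c6): row 6 has {A,E}; column 6 has {C,D,F} → B.
Cell (r3,c1): row 3 has {B,C,D,E,F}; column 1 is empty so far → A.
Cell (r4,c6): row 4 has {C,E}; column 6 has {B,C,D,F} → A.
Cell (r5,c6): row 5 has {A,D,F}; column 6 has {A,B,C,D,F} → E.
Cell (r1,c1): row 1 has {C,D,E,F}; column 1 has {A} → B.
Cell (r1,c2): row 1 has {B,C,D,E,F}; column 2 has {E,F} → A.
Cell (r2,c2): row 2 has {B,D,F}; column 2 has {A,E,F} → C.
Cell (r2,c4): row 2 has {B,C,D,F}; column 4 has {D,E} → A.
Cell (r5,c1): row 5 has {A,D,E,F}; column 1 has {A,B} → C.
Cell (r5,c4): row 5 has {A,C,D,E,F}; column 4 has {A,D,E} → B.
Cell (r6,c2): row 6 has {A,B,E}; column 2 has {A,C,E,F} → D.
Cell (r2,c1): row 2 has {A,B,C,D,F}; column 1 has {A,B,C} → E.
Cell (r4,c2): row 4 has {A,C,E}; column 2 has {A,C,D,E,F} → B.
Cell (r4,c4): row 4 has {A,B,C,E}; column 4 has {A,B,D,E} → F.
Cell (r6,c1): row 6 has {A,B,D,E}; column 1 has {A,B,C,E} → F.
Cell (r6,c4): row 6 has {A,B,D,E,F}; column 4 has {A,B,D,E,F} → C.
Cell (r4,c1): row 4 has {A,B,C,E,F}; column 1 has {A,B,C,E,F} → D.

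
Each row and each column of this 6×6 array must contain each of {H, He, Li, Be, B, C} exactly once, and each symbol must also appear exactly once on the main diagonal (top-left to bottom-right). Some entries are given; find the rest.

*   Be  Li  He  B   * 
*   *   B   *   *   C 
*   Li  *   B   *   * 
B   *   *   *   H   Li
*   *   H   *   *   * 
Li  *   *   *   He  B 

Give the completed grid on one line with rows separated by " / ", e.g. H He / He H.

At row 1, column 6: row 1 has {He,Li,Be,B}; column 6 has {Li,B,C}; that leaves H.
At row 1, column 1: row 1 has {H,He,Li,Be,B}; column 1 has {Li,B}; the diagonal has {B}; that leaves C.
At row 4, column 4: row 4 has {H,Li,B}; column 4 has {He,B}; the diagonal has {B,C}; that leaves Be.
At row 5, column 5: row 5 has {H}; column 5 has {H,He,B}; the diagonal has {Be,B,C}; that leaves Li.
At row 2, column 5: row 2 has {B,C}; column 5 has {H,He,Li,B}; that leaves Be.
At row 3, column 3: row 3 has {Li,B}; column 3 has {H,Li,B}; the diagonal has {Li,Be,B,C}; that leaves He.
At row 3, column 5: row 3 has {He,Li,B}; column 5 has {H,He,Li,Be,B}; that leaves C.
At row 3, column 6: row 3 has {He,Li,B,C}; column 6 has {H,Li,B,C}; that leaves Be.
At row 4, column 3: row 4 has {H,Li,Be,B}; column 3 has {H,He,Li,B}; that leaves C.
At row 5, column 4: row 5 has {H,Li}; column 4 has {He,Be,B}; that leaves C.
At row 5, column 6: row 5 has {H,Li,C}; column 6 has {H,Li,Be,B,C}; that leaves He.
At row 6, column 3: row 6 has {He,Li,B}; column 3 has {H,He,Li,B,C}; that leaves Be.
At row 6, column 4: row 6 has {He,Li,Be,B}; column 4 has {He,Be,B,C}; that leaves H.
At row 2, column 2: row 2 has {Be,B,C}; column 2 has {Li,Be}; the diagonal has {He,Li,Be,B,C}; that leaves H.
At row 2, column 4: row 2 has {H,Be,B,C}; column 4 has {H,He,Be,B,C}; that leaves Li.
At row 3, column 1: row 3 has {He,Li,Be,B,C}; column 1 has {Li,B,C}; that leaves H.
At row 4, column 2: row 4 has {H,Li,Be,B,C}; column 2 has {H,Li,Be}; that leaves He.
At row 5, column 1: row 5 has {H,He,Li,C}; column 1 has {H,Li,B,C}; that leaves Be.
At row 5, column 2: row 5 has {H,He,Li,Be,C}; column 2 has {H,He,Li,Be}; that leaves B.
At row 6, column 2: row 6 has {H,He,Li,Be,B}; column 2 has {H,He,Li,Be,B}; that leaves C.
At row 2, column 1: row 2 has {H,Li,Be,B,C}; column 1 has {H,Li,Be,B,C}; that leaves He.

C Be Li He B H / He H B Li Be C / H Li He B C Be / B He C Be H Li / Be B H C Li He / Li C Be H He B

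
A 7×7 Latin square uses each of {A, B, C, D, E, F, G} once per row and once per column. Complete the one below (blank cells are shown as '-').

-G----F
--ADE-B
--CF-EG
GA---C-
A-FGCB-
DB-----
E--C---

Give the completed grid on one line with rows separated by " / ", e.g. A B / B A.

C G B E D A F / F C A D E G B / B D C F A E G / G A D B F C E / A E F G C B D / D B E A G F C / E F G C B D A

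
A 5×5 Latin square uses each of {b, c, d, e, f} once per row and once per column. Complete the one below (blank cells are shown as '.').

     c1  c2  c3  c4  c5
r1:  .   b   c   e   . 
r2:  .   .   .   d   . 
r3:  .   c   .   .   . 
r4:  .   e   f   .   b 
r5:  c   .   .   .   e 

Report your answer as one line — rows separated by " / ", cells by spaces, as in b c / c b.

f b c e d / b f e d c / e c d b f / d e f c b / c d b f e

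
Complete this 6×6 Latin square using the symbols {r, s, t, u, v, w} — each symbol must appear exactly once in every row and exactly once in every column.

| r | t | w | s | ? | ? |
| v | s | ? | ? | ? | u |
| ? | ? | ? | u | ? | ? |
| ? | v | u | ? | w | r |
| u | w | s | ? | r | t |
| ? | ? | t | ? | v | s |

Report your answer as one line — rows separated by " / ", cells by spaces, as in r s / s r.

(r1,c5): row 1 has {r,s,t,w}; column 5 has {r,v,w}, so it must be u.
(r1,c6): row 1 has {r,s,t,u,w}; column 6 has {r,s,t,u}, so it must be v.
(r2,c3): row 2 has {s,u,v}; column 3 has {s,t,u,w}, so it must be r.
(r2,c5): row 2 has {r,s,u,v}; column 5 has {r,u,v,w}, so it must be t.
(r3,c2): row 3 has {u}; column 2 has {s,t,v,w}, so it must be r.
(r3,c3): row 3 has {r,u}; column 3 has {r,s,t,u,w}, so it must be v.
(r3,c5): row 3 has {r,u,v}; column 5 has {r,t,u,v,w}, so it must be s.
(r3,c6): row 3 has {r,s,u,v}; column 6 has {r,s,t,u,v}, so it must be w.
(r4,c4): row 4 has {r,u,v,w}; column 4 has {s,u}, so it must be t.
(r5,c4): row 5 has {r,s,t,u,w}; column 4 has {s,t,u}, so it must be v.
(r6,c1): row 6 has {s,t,v}; column 1 has {r,u,v}, so it must be w.
(r6,c2): row 6 has {s,t,v,w}; column 2 has {r,s,t,v,w}, so it must be u.
(r6,c4): row 6 has {s,t,u,v,w}; column 4 has {s,t,u,v}, so it must be r.
(r2,c4): row 2 has {r,s,t,u,v}; column 4 has {r,s,t,u,v}, so it must be w.
(r3,c1): row 3 has {r,s,u,v,w}; column 1 has {r,u,v,w}, so it must be t.
(r4,c1): row 4 has {r,t,u,v,w}; column 1 has {r,t,u,v,w}, so it must be s.

r t w s u v / v s r w t u / t r v u s w / s v u t w r / u w s v r t / w u t r v s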